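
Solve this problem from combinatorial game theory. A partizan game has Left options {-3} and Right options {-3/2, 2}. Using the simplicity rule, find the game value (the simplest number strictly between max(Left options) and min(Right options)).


Left options: {-3}, max = -3
Right options: {-3/2, 2}, min = -3/2
All options are numbers and max(Left) < min(Right), so by the simplicity theorem the value is the simplest (earliest-born) number strictly between -3 and -3/2.
The only integer strictly between -3 and -3/2 is -2.
No non-integer in the interval can be simpler: if x is a non-integer in the interval, then floor(x) or ceil(x) also lies in the interval (the interval contains an integer), and both are proper prefixes of x's sign expansion, i.e. born earlier. So the game value is -2.
Game value = -2

-2


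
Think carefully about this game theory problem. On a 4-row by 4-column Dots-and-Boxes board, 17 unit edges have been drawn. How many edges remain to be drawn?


Grid: 4 x 4 boxes, i.e. 5 rows and 5 columns of dots.
Horizontal edges: (rows + 1) * cols = 5 * 4 = 20
Vertical edges: rows * (cols + 1) = 4 * 5 = 20
Total edges: 20 + 20 = 40
Edges drawn: 17
Remaining: 40 - 17 = 23

23


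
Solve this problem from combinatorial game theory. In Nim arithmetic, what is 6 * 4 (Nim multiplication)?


Nim multiplication is bilinear over XOR: (u XOR v) * w = (u*w) XOR (v*w).
So we split each operand into its bit components and XOR the pairwise Nim products.
6 = 2 + 4 (as XOR of powers of 2).
4 = 4 (as XOR of powers of 2).
Using the standard Nim-product table on single bits:
  2*2 = 3,   2*4 = 8,   2*8 = 12,
  4*4 = 6,   4*8 = 11,  8*8 = 13,
and  1*x = x (identity), k*l = l*k (commutative).
Pairwise Nim products:
  2 * 4 = 8
  4 * 4 = 6
XOR them: 8 XOR 6 = 14.
Result: 6 * 4 = 14 (in Nim).

14


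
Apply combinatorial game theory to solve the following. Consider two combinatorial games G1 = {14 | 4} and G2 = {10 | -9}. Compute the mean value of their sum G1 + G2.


G1 = {14 | 4}, G2 = {10 | -9}
Each is a switch {a | b} with numbers a > b; its mean value is (a + b)/2, and mean value is additive over game sums: m(G1 + G2) = m(G1) + m(G2).
Mean of G1 = (14 + (4))/2 = 18/2 = 9
Mean of G2 = (10 + (-9))/2 = 1/2 = 1/2
Mean of G1 + G2 = 9 + 1/2 = 19/2

19/2


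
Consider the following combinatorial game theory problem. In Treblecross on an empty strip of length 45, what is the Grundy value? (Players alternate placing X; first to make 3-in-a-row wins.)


Treblecross: place X on empty cells; 3-in-a-row wins.
Playing within two cells of an existing X lets the opponent win at once, so sensible play treats the cells i-2..i+2 around each X as dead. The player left with no safe cell loses, so this is a normal-play take-away game on strips of safe cells.
Placing X at cell i (0-indexed) of a strip of k safe cells leaves independent strips of sizes max(0, i-2) and max(0, k-i-3). Hence G(k) = mex{ G(max(0,i-2)) XOR G(max(0,k-i-3)) : 0 <= i < k }, with G(0) = 0.
G(1): splits (0,0):0^0=0 -> mex({0}) = 1
G(2): splits (0,0):0^0=0 -> mex({0}) = 1
G(3): splits (0,0):0^0=0 -> mex({0}) = 1
G(4): splits (0,1):0^1=1 (0,0):0^0=0 -> mex({0, 1}) = 2
G(5): splits (0,2):0^1=1 (0,1):0^1=1 (0,0):0^0=0 -> mex({0, 1}) = 2
G(6) = mex({1}) = 0
G(7) = mex({0, 1, 2}) = 3
G(8) = mex({0, 1, 2}) = 3
G(9) = mex({0, 2}) = 1
G(10) = mex({0, 2, 3}) = 1
G(11) = mex({0, 3}) = 1
G(12) = mex({1, 3}) = 0
G(13) = mex({0, 1, 2, 3}) = 4
G(14) = mex({0, 1, 2}) = 3
G(15) = mex({0, 1, 2}) = 3
G(16) = mex({0, 1, 2, 4}) = 3
G(17) = mex({0, 1, 3, 4}) = 2
G(18) = mex({0, 1, 3, 4}) = 2
G(19) = mex({0, 1, 3, 5}) = 2
G(20) = mex({0, 1, 2, 3, 5}) = 4
G(21) = mex({0, 1, 2, 3, 5}) = 4
G(22) = mex({1, 2, 6}) = 0
G(23) = mex({0, 1, 2, 3, 4, 6}) = 5
G(24) = mex({0, 1, 2, 3, 4}) = 5
G(25) = mex({0, 1, 3, 4, 7}) = 2
G(26) = mex({0, 1, 3, 4, 5, 7}) = 2
G(27) = mex({0, 1, 3, 5}) = 2
G(28) = mex({0, 1, 2, 5}) = 3
G(29) = mex({0, 1, 2, 4, 5, 6}) = 3
G(30) = mex({1, 2, 4, 6}) = 0
G(31) = mex({0, 1, 2, 3, 4, 6}) = 5
G(32) = mex({1, 2, 3, 4, 7}) = 0
G(33) = mex({0, 3, 7}) = 1
G(34) = mex({0, 2, 3, 5, 7}) = 1
G(35) = mex({0, 2, 3, 5, 6}) = 1
G(36) = mex({0, 1, 2, 5, 6}) = 3
G(37) = mex({0, 1, 2, 4, 5, 6}) = 3
G(38) = mex({0, 1, 2, 4}) = 3
G(39) = mex({0, 1, 2, 3, 4, 7}) = 5
G(40) = mex({0, 1, 2, 3, 4, 5, 7}) = 6
G(41) = mex({0, 1, 2, 3, 5, 7}) = 4
G(42) = mex({0, 1, 2, 3, 5, 6, 7}) = 4
G(43) = mex({0, 2, 3, 5, 6}) = 1
G(44) = mex({1, 2, 3, 4, 5, 6}) = 0
G(45) = mex({0, 1, 2, 3, 4, 6, 7}) = 5
Therefore G(45) = 5.

5


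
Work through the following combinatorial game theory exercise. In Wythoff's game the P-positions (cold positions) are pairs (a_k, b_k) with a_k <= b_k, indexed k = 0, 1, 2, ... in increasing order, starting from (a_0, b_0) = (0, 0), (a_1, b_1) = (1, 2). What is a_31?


By Wythoff's theorem, a_k = floor(k * phi) and b_k = floor(k * phi^2) = a_k + k, where phi = (1 + sqrt(5))/2 is the golden ratio.
phi = (1 + sqrt(5))/2 = 1.618034
k = 31
k * phi = 31 * 1.618034 = 50.159054
a_31 = floor(k * phi) = 50

50


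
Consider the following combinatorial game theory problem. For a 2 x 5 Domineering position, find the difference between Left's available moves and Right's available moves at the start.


Board is 2 x 5 (rows x cols).
Left (vertical) placements: (rows-1) * cols = 1 * 5 = 5
Right (horizontal) placements: rows * (cols-1) = 2 * 4 = 8
Advantage = Left - Right = 5 - 8 = -3

-3


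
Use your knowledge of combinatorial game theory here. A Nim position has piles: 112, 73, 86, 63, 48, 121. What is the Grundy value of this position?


We need the XOR (exclusive or) of all pile sizes.
After XOR-ing pile 1 (size 112): 0 XOR 112 = 112
After XOR-ing pile 2 (size 73): 112 XOR 73 = 57
After XOR-ing pile 3 (size 86): 57 XOR 86 = 111
After XOR-ing pile 4 (size 63): 111 XOR 63 = 80
After XOR-ing pile 5 (size 48): 80 XOR 48 = 96
After XOR-ing pile 6 (size 121): 96 XOR 121 = 25
The Nim-value of this position is 25.

25


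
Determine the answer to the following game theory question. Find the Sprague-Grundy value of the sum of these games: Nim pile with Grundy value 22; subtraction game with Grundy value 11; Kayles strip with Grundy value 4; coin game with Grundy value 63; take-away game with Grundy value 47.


By the Sprague-Grundy theorem, the Grundy value of a sum of games is the XOR of individual Grundy values.
Nim pile: Grundy value = 22. Running XOR: 0 XOR 22 = 22
subtraction game: Grundy value = 11. Running XOR: 22 XOR 11 = 29
Kayles strip: Grundy value = 4. Running XOR: 29 XOR 4 = 25
coin game: Grundy value = 63. Running XOR: 25 XOR 63 = 38
take-away game: Grundy value = 47. Running XOR: 38 XOR 47 = 9
The combined Grundy value is 9.

9


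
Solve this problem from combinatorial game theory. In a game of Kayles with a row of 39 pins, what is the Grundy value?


Kayles: a move removes 1 or 2 adjacent pins from a contiguous row.
Removing pins from a row of k leaves two independent rows (a, b) with a + b = k - 1 (one pin) or a + b = k - 2 (two pins); an end removal gives a = 0.
By Sprague-Grundy, G(k) = mex{ G(a) XOR G(b) } over all these splits. G(0) = 0.
G(1): splits (0,0):0^0=0 -> mex({0}) = 1
G(2): splits (0,1):0^1=1 (0,0):0^0=0 -> mex({0, 1}) = 2
G(3): splits (0,2):0^2=2 (1,1):1^1=0 (0,1):0^1=1 -> mex({0, 1, 2}) = 3
G(4): splits (0,3):0^3=3 (1,2):1^2=3 (0,2):0^2=2 (1,1):1^1=0 -> mex({0, 2, 3}) = 1
G(5): splits (0,4):0^1=1 (1,3):1^3=2 (2,2):2^2=0 (0,3):0^3=3 (1,2):1^2=3 -> mex({0, 1, 2, 3}) = 4
G(6) = mex({0, 1, 2, 4}) = 3
G(7) = mex({0, 1, 3, 4, 5}) = 2
G(8) = mex({0, 2, 3, 5, 6}) = 1
G(9) = mex({0, 1, 2, 3, 6, 7}) = 4
G(10) = mex({0, 1, 3, 4, 5, 7}) = 2
G(11) = mex({0, 1, 2, 3, 4, 5}) = 6
G(12) = mex({0, 1, 2, 3, 5, 6, 7}) = 4
G(13) = mex({0, 2, 3, 4, 6, 7}) = 1
G(14) = mex({0, 1, 4, 5, 6, 7}) = 2
G(15) = mex({0, 1, 2, 3, 4, 5, 6}) = 7
G(16) = mex({0, 2, 3, 5, 6, 7}) = 1
G(17) = mex({0, 1, 2, 3, 5, 6, 7}) = 4
G(18) = mex({0, 1, 2, 4, 5, 6}) = 3
G(19) = mex({0, 1, 3, 4, 5, 7}) = 2
G(20) = mex({0, 2, 3, 4, 5, 6, 7}) = 1
G(21) = mex({0, 1, 2, 3, 5, 6, 7}) = 4
G(22) = mex({0, 1, 2, 3, 4, 5, 7}) = 6
G(23) = mex({0, 1, 2, 3, 4, 5, 6}) = 7
G(24) = mex({0, 1, 2, 3, 5, 6, 7}) = 4
G(25) = mex({0, 2, 3, 4, 6, 7}) = 1
G(26) = mex({0, 1, 3, 4, 5, 6, 7}) = 2
G(27) = mex({0, 1, 2, 3, 4, 5, 6, 7}) = 8
G(28) = mex({0, 1, 2, 3, 4, 6, 7, 8}) = 5
G(29) = mex({0, 1, 2, 3, 5, 6, 7, 8, 9}) = 4
G(30) = mex({0, 1, 2, 3, 4, 5, 6, 9, 10}) = 7
G(31) = mex({0, 1, 3, 4, 5, 7, 10, 11}) = 2
G(32) = mex({0, 2, 3, 4, 5, 6, 7, 9, 11}) = 1
G(33) = mex({0, 1, 2, 3, 4, 5, 6, 7, 9, 12}) = 8
G(34) = mex({0, 1, 2, 3, 4, 5, 7, 8, 11, 12}) = 6
G(35) = mex({0, 1, 2, 3, 4, 5, 6, 8, 9, 10, 11}) = 7
G(36) = mex({0, 1, 2, 3, 5, 6, 7, 9, 10}) = 4
G(37) = mex({0, 2, 3, 4, 6, 7, 9, 10, 11, 12}) = 1
G(38) = mex({0, 1, 3, 4, 5, 6, 7, 9, 10, 11, 12}) = 2
G(39) = mex({0, 1, 2, 4, 5, 6, 7, 9, 10, 12, 14}) = 3
Therefore G(39) = 3.

3


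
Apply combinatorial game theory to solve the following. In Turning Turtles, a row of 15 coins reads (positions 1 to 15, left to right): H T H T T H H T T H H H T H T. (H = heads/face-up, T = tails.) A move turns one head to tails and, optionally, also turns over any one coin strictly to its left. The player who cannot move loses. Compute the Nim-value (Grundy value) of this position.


Coins: H T H T T H H T T H H H T H T
Key fact: a single head at position k behaves exactly like a Nim heap of size k (turning it to T and optionally flipping a coin at j < k corresponds to moving the heap from k to j, or to 0), and heads combine as a disjunctive sum (two heads at the same place would cancel, matching j XOR j = 0). So the Nim-value is the XOR of the 1-indexed positions of the heads.
Face-up positions (1-indexed): [1, 3, 6, 7, 10, 11, 12, 14]
XOR 0 with 1: 0 XOR 1 = 1
XOR 1 with 3: 1 XOR 3 = 2
XOR 2 with 6: 2 XOR 6 = 4
XOR 4 with 7: 4 XOR 7 = 3
XOR 3 with 10: 3 XOR 10 = 9
XOR 9 with 11: 9 XOR 11 = 2
XOR 2 with 12: 2 XOR 12 = 14
XOR 14 with 14: 14 XOR 14 = 0
Nim-value = 0

0


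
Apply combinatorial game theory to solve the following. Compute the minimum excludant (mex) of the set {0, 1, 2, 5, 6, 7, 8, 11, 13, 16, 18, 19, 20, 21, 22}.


Set = {0, 1, 2, 5, 6, 7, 8, 11, 13, 16, 18, 19, 20, 21, 22}
0 is in the set.
1 is in the set.
2 is in the set.
3 is NOT in the set. This is the mex.
mex = 3

3


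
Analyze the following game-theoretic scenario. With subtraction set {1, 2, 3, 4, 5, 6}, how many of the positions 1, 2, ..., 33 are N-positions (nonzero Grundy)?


Subtraction set S = {1, 2, 3, 4, 5, 6}, so G(n) = n mod 7.
G(n) = 0 when n is a multiple of 7.
Multiples of 7 in [1, 33]: 4
N-positions (nonzero Grundy) = 33 - 4 = 29

29


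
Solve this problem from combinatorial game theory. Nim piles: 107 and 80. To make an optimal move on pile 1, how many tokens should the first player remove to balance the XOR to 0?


Piles: 107 and 80
Current XOR: 107 XOR 80 = 59 (non-zero, so this is an N-position).
To make the XOR zero, we need to find a move that balances the piles.
For pile 1 (size 107): target = 107 XOR 59 = 80
We reduce pile 1 from 107 to 80.
Tokens removed: 107 - 80 = 27
Verification: 80 XOR 80 = 0

27


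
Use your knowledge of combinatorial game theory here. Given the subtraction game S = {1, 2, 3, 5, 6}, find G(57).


The subtraction set is S = {1, 2, 3, 5, 6}.
G(k) = mex{ G(k - s) : s in S, s <= k }. We compute iteratively: G(0) = 0.
G(1) = mex({0}) = 1
G(2) = mex({0, 1}) = 2
G(3) = mex({0, 1, 2}) = 3
G(4) = mex({1, 2, 3}) = 0
G(5) = mex({0, 2, 3}) = 1
G(6) = mex({0, 1, 3}) = 2
G(7) = mex({0, 1, 2}) = 3
G(8) = mex({1, 2, 3}) = 0
G(9) = mex({0, 2, 3}) = 1
Observe that G(4)..G(9) = 0, 1, 2, 3, 0, 1 repeats G(0)..G(5) = 0, 1, 2, 3, 0, 1.
For k >= max(S) = 6, G(k) is determined by the previous 6 values G(k-6)..G(k-1); a window of 6 consecutive values has recurred shifted by 4, so by induction G(k + 4) = G(k) for all k >= 0: the sequence is periodic from the start with period 4.
One period: G(0..3) = 0, 1, 2, 3.
57 mod 4 = 1, so G(57) = G(1) = 1.

1


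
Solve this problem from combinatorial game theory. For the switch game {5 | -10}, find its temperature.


The game is {5 | -10}, a switch {a | b} with numbers a > b.
Cooling {a | b} by t gives {a - t | b + t}, which stops being hot when a - t = b + t, i.e. at t = (a - b)/2. So the temperature of a switch is (a - b)/2.
Temperature = (Left option - Right option) / 2
= (5 - (-10)) / 2
= 15 / 2
= 15/2

15/2


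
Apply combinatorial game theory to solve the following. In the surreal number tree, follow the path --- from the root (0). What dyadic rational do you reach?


Sign expansion: ---
Rule: track bounds (lo, hi), initially (-inf, +inf). On '+', the current value becomes lo and we move to the simplest number in (value, hi): value + 1 if hi = +inf, otherwise the midpoint (value + hi)/2. On '-', the current value becomes hi and we move to value - 1 if lo = -inf, otherwise the midpoint (lo + value)/2.
Start at 0.
Step 1: sign = -, move left. Bounds: (-inf, 0). Value = -1
Step 2: sign = -, move left. Bounds: (-inf, -1). Value = -2
Step 3: sign = -, move left. Bounds: (-inf, -2). Value = -3
The surreal number with sign expansion --- is -3.

-3


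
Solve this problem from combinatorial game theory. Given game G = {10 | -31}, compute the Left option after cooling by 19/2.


Original game: {10 | -31} (a switch {a | b} with a > b).
Cooling by t (for t below the temperature (a - b)/2 = 41/2) taxes each move by t: {a | b} cooled by t is {a - t | b + t}.
Cooling amount: t = 19/2
Cooled Left option: 10 - 19/2 = 1/2
Cooled Right option: -31 + 19/2 = -43/2
Cooled game: {1/2 | -43/2}
Left option = 1/2

1/2


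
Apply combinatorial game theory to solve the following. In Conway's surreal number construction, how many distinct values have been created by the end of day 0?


Day 0: {|} = 0 is born. Count = 1.
Day n: the number of surreal numbers born by day n is 2^(n+1) - 1.
By day 0: 2^1 - 1 = 1
By day 0: 1 surreal numbers.

1


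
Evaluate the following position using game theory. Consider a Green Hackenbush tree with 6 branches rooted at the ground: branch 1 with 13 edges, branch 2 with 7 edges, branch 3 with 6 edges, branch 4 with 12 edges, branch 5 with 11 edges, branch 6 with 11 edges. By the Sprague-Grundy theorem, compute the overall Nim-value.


The tree has 6 branches from the ground vertex.
In Green Hackenbush, the Nim-value of a simple path of length k is k.
Branch 1: length 13, Nim-value = 13
Branch 2: length 7, Nim-value = 7
Branch 3: length 6, Nim-value = 6
Branch 4: length 12, Nim-value = 12
Branch 5: length 11, Nim-value = 11
Branch 6: length 11, Nim-value = 11
Total Nim-value = XOR of all branch values:
0 XOR 13 = 13
13 XOR 7 = 10
10 XOR 6 = 12
12 XOR 12 = 0
0 XOR 11 = 11
11 XOR 11 = 0
Nim-value of the tree = 0

0


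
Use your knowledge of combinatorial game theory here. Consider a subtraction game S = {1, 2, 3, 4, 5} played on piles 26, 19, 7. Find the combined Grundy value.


Subtraction set: {1, 2, 3, 4, 5}
For this subtraction set, G(n) = n mod 6 (period = max + 1 = 6).
Pile 1 (size 26): G(26) = 26 mod 6 = 2
Pile 2 (size 19): G(19) = 19 mod 6 = 1
Pile 3 (size 7): G(7) = 7 mod 6 = 1
Total Grundy value = XOR of all: 2 XOR 1 XOR 1 = 2

2


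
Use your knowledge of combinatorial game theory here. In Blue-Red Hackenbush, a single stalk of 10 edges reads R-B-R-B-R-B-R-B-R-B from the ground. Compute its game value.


Edges (from ground): R-B-R-B-R-B-R-B-R-B
By Berlekamp's sign-expansion rule, a Blue-Red Hackenbush stalk has the value of the surreal number whose sign sequence is the edge sequence with B -> + and R -> -.
Sign sequence: -+-+-+-+-+
Trace the sign expansion in the surreal number tree, starting from 0:
Edge 1: R (sign -) -> bounds (-inf, 0), value = -1
Edge 2: B (sign +) -> bounds (-1, 0), value = -1/2
Edge 3: R (sign -) -> bounds (-1, -1/2), value = -3/4
Edge 4: B (sign +) -> bounds (-3/4, -1/2), value = -5/8
Edge 5: R (sign -) -> bounds (-3/4, -5/8), value = -11/16
Edge 6: B (sign +) -> bounds (-11/16, -5/8), value = -21/32
Edge 7: R (sign -) -> bounds (-11/16, -21/32), value = -43/64
Edge 8: B (sign +) -> bounds (-43/64, -21/32), value = -85/128
Edge 9: R (sign -) -> bounds (-43/64, -85/128), value = -171/256
Edge 10: B (sign +) -> bounds (-171/256, -85/128), value = -341/512
Game value = -341/512

-341/512


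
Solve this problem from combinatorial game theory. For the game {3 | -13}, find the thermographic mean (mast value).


Game = {3 | -13}, a switch {a | b} with numbers a > b.
Its thermograph has left wall a - t and right wall b + t, which meet at t = (a - b)/2, where both equal (a + b)/2. So the mast (mean value) is at (a + b)/2.
Mean = (3 + (-13))/2 = -10/2 = -5

-5


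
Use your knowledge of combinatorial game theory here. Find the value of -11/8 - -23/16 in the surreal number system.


x = -11/8, y = -23/16
Converting to common denominator: 16
x = -22/16, y = -23/16
x - y = -11/8 - -23/16 = 1/16

1/16


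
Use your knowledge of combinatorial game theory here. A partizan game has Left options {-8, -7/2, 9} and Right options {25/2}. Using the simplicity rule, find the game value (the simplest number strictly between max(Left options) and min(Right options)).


Left options: {-8, -7/2, 9}, max = 9
Right options: {25/2}, min = 25/2
All options are numbers and max(Left) < min(Right), so by the simplicity theorem the value is the simplest (earliest-born) number strictly between 9 and 25/2.
Integers 10 through 12 all lie strictly between 9 and 25/2.
Among integers, the simplest (lowest birthday = smallest |n|; 0 is born on day 0, +-n on day n) is 10.
No non-integer in the interval can be simpler: if x is a non-integer in the interval, then floor(x) or ceil(x) also lies in the interval (the interval contains an integer), and both are proper prefixes of x's sign expansion, i.e. born earlier. So the game value is 10.
Game value = 10

10


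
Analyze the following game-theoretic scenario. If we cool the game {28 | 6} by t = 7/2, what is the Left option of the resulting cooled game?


Original game: {28 | 6} (a switch {a | b} with a > b).
Cooling by t (for t below the temperature (a - b)/2 = 11) taxes each move by t: {a | b} cooled by t is {a - t | b + t}.
Cooling amount: t = 7/2
Cooled Left option: 28 - 7/2 = 49/2
Cooled Right option: 6 + 7/2 = 19/2
Cooled game: {49/2 | 19/2}
Left option = 49/2

49/2


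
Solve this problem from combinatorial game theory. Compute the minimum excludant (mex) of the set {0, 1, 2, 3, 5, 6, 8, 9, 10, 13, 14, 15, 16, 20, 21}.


Set = {0, 1, 2, 3, 5, 6, 8, 9, 10, 13, 14, 15, 16, 20, 21}
0 is in the set.
1 is in the set.
2 is in the set.
3 is in the set.
4 is NOT in the set. This is the mex.
mex = 4

4


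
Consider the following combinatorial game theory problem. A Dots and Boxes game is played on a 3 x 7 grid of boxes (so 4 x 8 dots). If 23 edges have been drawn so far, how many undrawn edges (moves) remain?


Grid: 3 x 7 boxes, i.e. 4 rows and 8 columns of dots.
Horizontal edges: (rows + 1) * cols = 4 * 7 = 28
Vertical edges: rows * (cols + 1) = 3 * 8 = 24
Total edges: 28 + 24 = 52
Edges drawn: 23
Remaining: 52 - 23 = 29

29


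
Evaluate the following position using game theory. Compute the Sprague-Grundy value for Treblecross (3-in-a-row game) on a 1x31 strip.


Treblecross: place X on empty cells; 3-in-a-row wins.
Playing within two cells of an existing X lets the opponent win at once, so sensible play treats the cells i-2..i+2 around each X as dead. The player left with no safe cell loses, so this is a normal-play take-away game on strips of safe cells.
Placing X at cell i (0-indexed) of a strip of k safe cells leaves independent strips of sizes max(0, i-2) and max(0, k-i-3). Hence G(k) = mex{ G(max(0,i-2)) XOR G(max(0,k-i-3)) : 0 <= i < k }, with G(0) = 0.
G(1): splits (0,0):0^0=0 -> mex({0}) = 1
G(2): splits (0,0):0^0=0 -> mex({0}) = 1
G(3): splits (0,0):0^0=0 -> mex({0}) = 1
G(4): splits (0,1):0^1=1 (0,0):0^0=0 -> mex({0, 1}) = 2
G(5): splits (0,2):0^1=1 (0,1):0^1=1 (0,0):0^0=0 -> mex({0, 1}) = 2
G(6) = mex({1}) = 0
G(7) = mex({0, 1, 2}) = 3
G(8) = mex({0, 1, 2}) = 3
G(9) = mex({0, 2}) = 1
G(10) = mex({0, 2, 3}) = 1
G(11) = mex({0, 3}) = 1
G(12) = mex({1, 3}) = 0
G(13) = mex({0, 1, 2, 3}) = 4
G(14) = mex({0, 1, 2}) = 3
G(15) = mex({0, 1, 2}) = 3
G(16) = mex({0, 1, 2, 4}) = 3
G(17) = mex({0, 1, 3, 4}) = 2
G(18) = mex({0, 1, 3, 4}) = 2
G(19) = mex({0, 1, 3, 5}) = 2
G(20) = mex({0, 1, 2, 3, 5}) = 4
G(21) = mex({0, 1, 2, 3, 5}) = 4
G(22) = mex({1, 2, 6}) = 0
G(23) = mex({0, 1, 2, 3, 4, 6}) = 5
G(24) = mex({0, 1, 2, 3, 4}) = 5
G(25) = mex({0, 1, 3, 4, 7}) = 2
G(26) = mex({0, 1, 3, 4, 5, 7}) = 2
G(27) = mex({0, 1, 3, 5}) = 2
G(28) = mex({0, 1, 2, 5}) = 3
G(29) = mex({0, 1, 2, 4, 5, 6}) = 3
G(30) = mex({1, 2, 4, 6}) = 0
G(31) = mex({0, 1, 2, 3, 4, 6}) = 5
Therefore G(31) = 5.

5


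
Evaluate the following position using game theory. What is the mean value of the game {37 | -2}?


Game = {37 | -2}, a switch {a | b} with numbers a > b.
Its thermograph has left wall a - t and right wall b + t, which meet at t = (a - b)/2, where both equal (a + b)/2. So the mast (mean value) is at (a + b)/2.
Mean = (37 + (-2))/2 = 35/2 = 35/2

35/2


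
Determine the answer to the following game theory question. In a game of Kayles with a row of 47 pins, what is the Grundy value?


Kayles: a move removes 1 or 2 adjacent pins from a contiguous row.
Removing pins from a row of k leaves two independent rows (a, b) with a + b = k - 1 (one pin) or a + b = k - 2 (two pins); an end removal gives a = 0.
By Sprague-Grundy, G(k) = mex{ G(a) XOR G(b) } over all these splits. G(0) = 0.
G(1): splits (0,0):0^0=0 -> mex({0}) = 1
G(2): splits (0,1):0^1=1 (0,0):0^0=0 -> mex({0, 1}) = 2
G(3): splits (0,2):0^2=2 (1,1):1^1=0 (0,1):0^1=1 -> mex({0, 1, 2}) = 3
G(4): splits (0,3):0^3=3 (1,2):1^2=3 (0,2):0^2=2 (1,1):1^1=0 -> mex({0, 2, 3}) = 1
G(5): splits (0,4):0^1=1 (1,3):1^3=2 (2,2):2^2=0 (0,3):0^3=3 (1,2):1^2=3 -> mex({0, 1, 2, 3}) = 4
G(6) = mex({0, 1, 2, 4}) = 3
G(7) = mex({0, 1, 3, 4, 5}) = 2
G(8) = mex({0, 2, 3, 5, 6}) = 1
G(9) = mex({0, 1, 2, 3, 6, 7}) = 4
G(10) = mex({0, 1, 3, 4, 5, 7}) = 2
G(11) = mex({0, 1, 2, 3, 4, 5}) = 6
G(12) = mex({0, 1, 2, 3, 5, 6, 7}) = 4
G(13) = mex({0, 2, 3, 4, 6, 7}) = 1
G(14) = mex({0, 1, 4, 5, 6, 7}) = 2
G(15) = mex({0, 1, 2, 3, 4, 5, 6}) = 7
G(16) = mex({0, 2, 3, 5, 6, 7}) = 1
G(17) = mex({0, 1, 2, 3, 5, 6, 7}) = 4
G(18) = mex({0, 1, 2, 4, 5, 6}) = 3
G(19) = mex({0, 1, 3, 4, 5, 7}) = 2
G(20) = mex({0, 2, 3, 4, 5, 6, 7}) = 1
G(21) = mex({0, 1, 2, 3, 5, 6, 7}) = 4
G(22) = mex({0, 1, 2, 3, 4, 5, 7}) = 6
G(23) = mex({0, 1, 2, 3, 4, 5, 6}) = 7
G(24) = mex({0, 1, 2, 3, 5, 6, 7}) = 4
G(25) = mex({0, 2, 3, 4, 6, 7}) = 1
G(26) = mex({0, 1, 3, 4, 5, 6, 7}) = 2
G(27) = mex({0, 1, 2, 3, 4, 5, 6, 7}) = 8
G(28) = mex({0, 1, 2, 3, 4, 6, 7, 8}) = 5
G(29) = mex({0, 1, 2, 3, 5, 6, 7, 8, 9}) = 4
G(30) = mex({0, 1, 2, 3, 4, 5, 6, 9, 10}) = 7
G(31) = mex({0, 1, 3, 4, 5, 7, 10, 11}) = 2
G(32) = mex({0, 2, 3, 4, 5, 6, 7, 9, 11}) = 1
G(33) = mex({0, 1, 2, 3, 4, 5, 6, 7, 9, 12}) = 8
G(34) = mex({0, 1, 2, 3, 4, 5, 7, 8, 11, 12}) = 6
G(35) = mex({0, 1, 2, 3, 4, 5, 6, 8, 9, 10, 11}) = 7
G(36) = mex({0, 1, 2, 3, 5, 6, 7, 9, 10}) = 4
G(37) = mex({0, 2, 3, 4, 6, 7, 9, 10, 11, 12}) = 1
G(38) = mex({0, 1, 3, 4, 5, 6, 7, 9, 10, 11, 12}) = 2
G(39) = mex({0, 1, 2, 4, 5, 6, 7, 9, 10, 12, 14}) = 3
G(40) = mex({0, 2, 3, 4, 6, 7, 11, 12, 14}) = 1
G(41) = mex({0, 1, 2, 3, 5, 6, 7, 9, 10, 11, 12}) = 4
G(42) = mex({0, 1, 2, 3, 4, 5, 6, 9, 10}) = 7
G(43) = mex({0, 1, 3, 4, 5, 7, 9, 10, 12, 15}) = 2
G(44) = mex({0, 2, 3, 4, 5, 6, 7, 9, 10, 12, 15}) = 1
G(45) = mex({0, 1, 2, 3, 4, 5, 6, 7, 9, 10, 12, 14}) = 8
G(46) = mex({0, 1, 3, 4, 5, 7, 8, 11, 12, 14}) = 2
G(47) = mex({0, 1, 2, 3, 4, 5, 6, 8, 9, 10, 11, 12}) = 7
Therefore G(47) = 7.

7


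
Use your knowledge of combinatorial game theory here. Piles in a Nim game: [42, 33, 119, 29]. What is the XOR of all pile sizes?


We need the XOR (exclusive or) of all pile sizes.
After XOR-ing pile 1 (size 42): 0 XOR 42 = 42
After XOR-ing pile 2 (size 33): 42 XOR 33 = 11
After XOR-ing pile 3 (size 119): 11 XOR 119 = 124
After XOR-ing pile 4 (size 29): 124 XOR 29 = 97
The Nim-value of this position is 97.

97


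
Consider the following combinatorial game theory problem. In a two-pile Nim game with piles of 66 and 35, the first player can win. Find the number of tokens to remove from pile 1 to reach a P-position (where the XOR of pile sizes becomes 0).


Piles: 66 and 35
Current XOR: 66 XOR 35 = 97 (non-zero, so this is an N-position).
To make the XOR zero, we need to find a move that balances the piles.
For pile 1 (size 66): target = 66 XOR 97 = 35
We reduce pile 1 from 66 to 35.
Tokens removed: 66 - 35 = 31
Verification: 35 XOR 35 = 0

31


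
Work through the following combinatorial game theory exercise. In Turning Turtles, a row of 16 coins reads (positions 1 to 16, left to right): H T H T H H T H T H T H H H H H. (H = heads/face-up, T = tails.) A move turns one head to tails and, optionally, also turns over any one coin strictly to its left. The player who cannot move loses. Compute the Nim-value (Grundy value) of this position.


Coins: H T H T H H T H T H T H H H H H
Key fact: a single head at position k behaves exactly like a Nim heap of size k (turning it to T and optionally flipping a coin at j < k corresponds to moving the heap from k to j, or to 0), and heads combine as a disjunctive sum (two heads at the same place would cancel, matching j XOR j = 0). So the Nim-value is the XOR of the 1-indexed positions of the heads.
Face-up positions (1-indexed): [1, 3, 5, 6, 8, 10, 12, 13, 14, 15, 16]
XOR 0 with 1: 0 XOR 1 = 1
XOR 1 with 3: 1 XOR 3 = 2
XOR 2 with 5: 2 XOR 5 = 7
XOR 7 with 6: 7 XOR 6 = 1
XOR 1 with 8: 1 XOR 8 = 9
XOR 9 with 10: 9 XOR 10 = 3
XOR 3 with 12: 3 XOR 12 = 15
XOR 15 with 13: 15 XOR 13 = 2
XOR 2 with 14: 2 XOR 14 = 12
XOR 12 with 15: 12 XOR 15 = 3
XOR 3 with 16: 3 XOR 16 = 19
Nim-value = 19

19


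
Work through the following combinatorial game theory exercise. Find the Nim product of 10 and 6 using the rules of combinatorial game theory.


Nim multiplication is bilinear over XOR: (u XOR v) * w = (u*w) XOR (v*w).
So we split each operand into its bit components and XOR the pairwise Nim products.
10 = 2 + 8 (as XOR of powers of 2).
6 = 2 + 4 (as XOR of powers of 2).
Using the standard Nim-product table on single bits:
  2*2 = 3,   2*4 = 8,   2*8 = 12,
  4*4 = 6,   4*8 = 11,  8*8 = 13,
and  1*x = x (identity), k*l = l*k (commutative).
Pairwise Nim products:
  2 * 2 = 3
  2 * 4 = 8
  8 * 2 = 12
  8 * 4 = 11
XOR them: 3 XOR 8 XOR 12 XOR 11 = 12.
Result: 10 * 6 = 12 (in Nim).

12


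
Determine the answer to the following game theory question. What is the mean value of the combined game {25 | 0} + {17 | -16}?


G1 = {25 | 0}, G2 = {17 | -16}
Each is a switch {a | b} with numbers a > b; its mean value is (a + b)/2, and mean value is additive over game sums: m(G1 + G2) = m(G1) + m(G2).
Mean of G1 = (25 + (0))/2 = 25/2 = 25/2
Mean of G2 = (17 + (-16))/2 = 1/2 = 1/2
Mean of G1 + G2 = 25/2 + 1/2 = 13

13


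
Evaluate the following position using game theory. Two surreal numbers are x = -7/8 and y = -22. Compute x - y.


x = -7/8, y = -22
Converting to common denominator: 8
x = -7/8, y = -176/8
x - y = -7/8 - -22 = 169/8

169/8


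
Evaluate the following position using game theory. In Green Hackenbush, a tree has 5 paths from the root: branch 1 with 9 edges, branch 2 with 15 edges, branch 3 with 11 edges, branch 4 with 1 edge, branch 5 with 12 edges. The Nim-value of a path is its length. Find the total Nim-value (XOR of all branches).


The tree has 5 branches from the ground vertex.
In Green Hackenbush, the Nim-value of a simple path of length k is k.
Branch 1: length 9, Nim-value = 9
Branch 2: length 15, Nim-value = 15
Branch 3: length 11, Nim-value = 11
Branch 4: length 1, Nim-value = 1
Branch 5: length 12, Nim-value = 12
Total Nim-value = XOR of all branch values:
0 XOR 9 = 9
9 XOR 15 = 6
6 XOR 11 = 13
13 XOR 1 = 12
12 XOR 12 = 0
Nim-value of the tree = 0

0


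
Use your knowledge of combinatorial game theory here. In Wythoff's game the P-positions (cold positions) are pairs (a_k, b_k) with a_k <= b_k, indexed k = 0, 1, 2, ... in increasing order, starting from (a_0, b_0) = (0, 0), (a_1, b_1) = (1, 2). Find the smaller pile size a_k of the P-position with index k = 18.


By Wythoff's theorem, a_k = floor(k * phi) and b_k = floor(k * phi^2) = a_k + k, where phi = (1 + sqrt(5))/2 is the golden ratio.
phi = (1 + sqrt(5))/2 = 1.618034
k = 18
k * phi = 18 * 1.618034 = 29.124612
a_18 = floor(k * phi) = 29

29


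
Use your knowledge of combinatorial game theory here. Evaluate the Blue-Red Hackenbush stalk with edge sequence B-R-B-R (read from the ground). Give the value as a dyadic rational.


Edges (from ground): B-R-B-R
By Berlekamp's sign-expansion rule, a Blue-Red Hackenbush stalk has the value of the surreal number whose sign sequence is the edge sequence with B -> + and R -> -.
Sign sequence: +-+-
Trace the sign expansion in the surreal number tree, starting from 0:
Edge 1: B (sign +) -> bounds (0, +inf), value = 1
Edge 2: R (sign -) -> bounds (0, 1), value = 1/2
Edge 3: B (sign +) -> bounds (1/2, 1), value = 3/4
Edge 4: R (sign -) -> bounds (1/2, 3/4), value = 5/8
Game value = 5/8

5/8


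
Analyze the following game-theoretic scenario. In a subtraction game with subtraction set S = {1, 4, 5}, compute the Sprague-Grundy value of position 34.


The subtraction set is S = {1, 4, 5}.
G(k) = mex{ G(k - s) : s in S, s <= k }. We compute iteratively: G(0) = 0.
G(1) = mex({0}) = 1
G(2) = mex({1}) = 0
G(3) = mex({0}) = 1
G(4) = mex({0, 1}) = 2
G(5) = mex({0, 1, 2}) = 3
G(6) = mex({0, 1, 3}) = 2
G(7) = mex({0, 1, 2}) = 3
G(8) = mex({1, 2, 3}) = 0
G(9) = mex({0, 2, 3}) = 1
G(10) = mex({1, 2, 3}) = 0
G(11) = mex({0, 2, 3}) = 1
G(12) = mex({0, 1, 3}) = 2
Observe that G(8)..G(12) = 0, 1, 0, 1, 2 repeats G(0)..G(4) = 0, 1, 0, 1, 2.
For k >= max(S) = 5, G(k) is determined by the previous 5 values G(k-5)..G(k-1); a window of 5 consecutive values has recurred shifted by 8, so by induction G(k + 8) = G(k) for all k >= 0: the sequence is periodic from the start with period 8.
One period: G(0..7) = 0, 1, 0, 1, 2, 3, 2, 3.
34 mod 8 = 2, so G(34) = G(2) = 0.

0


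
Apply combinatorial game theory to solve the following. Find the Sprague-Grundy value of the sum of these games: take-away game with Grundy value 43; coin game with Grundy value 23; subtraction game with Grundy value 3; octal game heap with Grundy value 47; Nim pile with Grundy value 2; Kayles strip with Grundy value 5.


By the Sprague-Grundy theorem, the Grundy value of a sum of games is the XOR of individual Grundy values.
take-away game: Grundy value = 43. Running XOR: 0 XOR 43 = 43
coin game: Grundy value = 23. Running XOR: 43 XOR 23 = 60
subtraction game: Grundy value = 3. Running XOR: 60 XOR 3 = 63
octal game heap: Grundy value = 47. Running XOR: 63 XOR 47 = 16
Nim pile: Grundy value = 2. Running XOR: 16 XOR 2 = 18
Kayles strip: Grundy value = 5. Running XOR: 18 XOR 5 = 23
The combined Grundy value is 23.

23


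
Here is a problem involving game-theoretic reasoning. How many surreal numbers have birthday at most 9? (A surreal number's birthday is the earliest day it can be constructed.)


Day 0: {|} = 0 is born. Count = 1.
Day n: the number of surreal numbers born by day n is 2^(n+1) - 1.
By day 0: 2^1 - 1 = 1
By day 1: 2^2 - 1 = 3
By day 2: 2^3 - 1 = 7
By day 3: 2^4 - 1 = 15
By day 4: 2^5 - 1 = 31
By day 5: 2^6 - 1 = 63
By day 6: 2^7 - 1 = 127
By day 7: 2^8 - 1 = 255
By day 8: 2^9 - 1 = 511
By day 9: 2^10 - 1 = 1023
By day 9: 1023 surreal numbers.

1023


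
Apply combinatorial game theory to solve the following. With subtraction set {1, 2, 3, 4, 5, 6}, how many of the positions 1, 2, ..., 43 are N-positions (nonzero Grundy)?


Subtraction set S = {1, 2, 3, 4, 5, 6}, so G(n) = n mod 7.
G(n) = 0 when n is a multiple of 7.
Multiples of 7 in [1, 43]: 6
N-positions (nonzero Grundy) = 43 - 6 = 37

37


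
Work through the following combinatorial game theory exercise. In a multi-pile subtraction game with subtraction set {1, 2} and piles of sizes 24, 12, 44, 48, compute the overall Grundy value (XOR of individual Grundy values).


Subtraction set: {1, 2}
For this subtraction set, G(n) = n mod 3 (period = max + 1 = 3).
Pile 1 (size 24): G(24) = 24 mod 3 = 0
Pile 2 (size 12): G(12) = 12 mod 3 = 0
Pile 3 (size 44): G(44) = 44 mod 3 = 2
Pile 4 (size 48): G(48) = 48 mod 3 = 0
Total Grundy value = XOR of all: 0 XOR 0 XOR 2 XOR 0 = 2

2


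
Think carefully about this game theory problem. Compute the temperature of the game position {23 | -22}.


The game is {23 | -22}, a switch {a | b} with numbers a > b.
Cooling {a | b} by t gives {a - t | b + t}, which stops being hot when a - t = b + t, i.e. at t = (a - b)/2. So the temperature of a switch is (a - b)/2.
Temperature = (Left option - Right option) / 2
= (23 - (-22)) / 2
= 45 / 2
= 45/2

45/2


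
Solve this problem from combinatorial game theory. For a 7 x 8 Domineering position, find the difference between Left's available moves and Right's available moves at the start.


Board is 7 x 8 (rows x cols).
Left (vertical) placements: (rows-1) * cols = 6 * 8 = 48
Right (horizontal) placements: rows * (cols-1) = 7 * 7 = 49
Advantage = Left - Right = 48 - 49 = -1

-1


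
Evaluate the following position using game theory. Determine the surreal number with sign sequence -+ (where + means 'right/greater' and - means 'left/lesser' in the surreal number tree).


Sign expansion: -+
Rule: track bounds (lo, hi), initially (-inf, +inf). On '+', the current value becomes lo and we move to the simplest number in (value, hi): value + 1 if hi = +inf, otherwise the midpoint (value + hi)/2. On '-', the current value becomes hi and we move to value - 1 if lo = -inf, otherwise the midpoint (lo + value)/2.
Start at 0.
Step 1: sign = -, move left. Bounds: (-inf, 0). Value = -1
Step 2: sign = +, move right. Bounds: (-1, 0). Value = -1/2
The surreal number with sign expansion -+ is -1/2.

-1/2


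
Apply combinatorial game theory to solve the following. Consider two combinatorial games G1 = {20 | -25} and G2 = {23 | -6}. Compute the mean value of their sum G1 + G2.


G1 = {20 | -25}, G2 = {23 | -6}
Each is a switch {a | b} with numbers a > b; its mean value is (a + b)/2, and mean value is additive over game sums: m(G1 + G2) = m(G1) + m(G2).
Mean of G1 = (20 + (-25))/2 = -5/2 = -5/2
Mean of G2 = (23 + (-6))/2 = 17/2 = 17/2
Mean of G1 + G2 = -5/2 + 17/2 = 6

6


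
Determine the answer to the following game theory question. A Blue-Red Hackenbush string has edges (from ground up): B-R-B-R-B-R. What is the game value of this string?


Edges (from ground): B-R-B-R-B-R
By Berlekamp's sign-expansion rule, a Blue-Red Hackenbush stalk has the value of the surreal number whose sign sequence is the edge sequence with B -> + and R -> -.
Sign sequence: +-+-+-
Trace the sign expansion in the surreal number tree, starting from 0:
Edge 1: B (sign +) -> bounds (0, +inf), value = 1
Edge 2: R (sign -) -> bounds (0, 1), value = 1/2
Edge 3: B (sign +) -> bounds (1/2, 1), value = 3/4
Edge 4: R (sign -) -> bounds (1/2, 3/4), value = 5/8
Edge 5: B (sign +) -> bounds (5/8, 3/4), value = 11/16
Edge 6: R (sign -) -> bounds (5/8, 11/16), value = 21/32
Game value = 21/32

21/32


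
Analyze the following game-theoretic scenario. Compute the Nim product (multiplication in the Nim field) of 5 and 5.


Nim multiplication is bilinear over XOR: (u XOR v) * w = (u*w) XOR (v*w).
So we split each operand into its bit components and XOR the pairwise Nim products.
5 = 1 + 4 (as XOR of powers of 2).
5 = 1 + 4 (as XOR of powers of 2).
Using the standard Nim-product table on single bits:
  2*2 = 3,   2*4 = 8,   2*8 = 12,
  4*4 = 6,   4*8 = 11,  8*8 = 13,
and  1*x = x (identity), k*l = l*k (commutative).
Pairwise Nim products:
  1 * 1 = 1
  1 * 4 = 4
  4 * 1 = 4
  4 * 4 = 6
XOR them: 1 XOR 4 XOR 4 XOR 6 = 7.
Result: 5 * 5 = 7 (in Nim).

7


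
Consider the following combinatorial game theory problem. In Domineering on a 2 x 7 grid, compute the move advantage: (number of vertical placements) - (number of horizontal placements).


Board is 2 x 7 (rows x cols).
Left (vertical) placements: (rows-1) * cols = 1 * 7 = 7
Right (horizontal) placements: rows * (cols-1) = 2 * 6 = 12
Advantage = Left - Right = 7 - 12 = -5

-5


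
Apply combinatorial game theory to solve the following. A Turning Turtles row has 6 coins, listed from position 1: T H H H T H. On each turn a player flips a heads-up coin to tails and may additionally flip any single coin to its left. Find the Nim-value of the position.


Coins: T H H H T H
Key fact: a single head at position k behaves exactly like a Nim heap of size k (turning it to T and optionally flipping a coin at j < k corresponds to moving the heap from k to j, or to 0), and heads combine as a disjunctive sum (two heads at the same place would cancel, matching j XOR j = 0). So the Nim-value is the XOR of the 1-indexed positions of the heads.
Face-up positions (1-indexed): [2, 3, 4, 6]
XOR 0 with 2: 0 XOR 2 = 2
XOR 2 with 3: 2 XOR 3 = 1
XOR 1 with 4: 1 XOR 4 = 5
XOR 5 with 6: 5 XOR 6 = 3
Nim-value = 3

3


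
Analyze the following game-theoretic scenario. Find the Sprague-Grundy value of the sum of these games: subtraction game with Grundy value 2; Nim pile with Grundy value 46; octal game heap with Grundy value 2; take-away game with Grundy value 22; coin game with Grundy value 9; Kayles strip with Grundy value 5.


By the Sprague-Grundy theorem, the Grundy value of a sum of games is the XOR of individual Grundy values.
subtraction game: Grundy value = 2. Running XOR: 0 XOR 2 = 2
Nim pile: Grundy value = 46. Running XOR: 2 XOR 46 = 44
octal game heap: Grundy value = 2. Running XOR: 44 XOR 2 = 46
take-away game: Grundy value = 22. Running XOR: 46 XOR 22 = 56
coin game: Grundy value = 9. Running XOR: 56 XOR 9 = 49
Kayles strip: Grundy value = 5. Running XOR: 49 XOR 5 = 52
The combined Grundy value is 52.

52


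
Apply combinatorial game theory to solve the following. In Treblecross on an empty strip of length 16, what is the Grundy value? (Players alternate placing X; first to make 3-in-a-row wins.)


Treblecross: place X on empty cells; 3-in-a-row wins.
Playing within two cells of an existing X lets the opponent win at once, so sensible play treats the cells i-2..i+2 around each X as dead. The player left with no safe cell loses, so this is a normal-play take-away game on strips of safe cells.
Placing X at cell i (0-indexed) of a strip of k safe cells leaves independent strips of sizes max(0, i-2) and max(0, k-i-3). Hence G(k) = mex{ G(max(0,i-2)) XOR G(max(0,k-i-3)) : 0 <= i < k }, with G(0) = 0.
G(1): splits (0,0):0^0=0 -> mex({0}) = 1
G(2): splits (0,0):0^0=0 -> mex({0}) = 1
G(3): splits (0,0):0^0=0 -> mex({0}) = 1
G(4): splits (0,1):0^1=1 (0,0):0^0=0 -> mex({0, 1}) = 2
G(5): splits (0,2):0^1=1 (0,1):0^1=1 (0,0):0^0=0 -> mex({0, 1}) = 2
G(6) = mex({1}) = 0
G(7) = mex({0, 1, 2}) = 3
G(8) = mex({0, 1, 2}) = 3
G(9) = mex({0, 2}) = 1
G(10) = mex({0, 2, 3}) = 1
G(11) = mex({0, 3}) = 1
G(12) = mex({1, 3}) = 0
G(13) = mex({0, 1, 2, 3}) = 4
G(14) = mex({0, 1, 2}) = 3
G(15) = mex({0, 1, 2}) = 3
G(16) = mex({0, 1, 2, 4}) = 3
Therefore G(16) = 3.

3


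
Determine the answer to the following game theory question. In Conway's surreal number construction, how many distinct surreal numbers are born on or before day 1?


Day 0: {|} = 0 is born. Count = 1.
Day n: the number of surreal numbers born by day n is 2^(n+1) - 1.
By day 0: 2^1 - 1 = 1
By day 1: 2^2 - 1 = 3
By day 1: 3 surreal numbers.

3


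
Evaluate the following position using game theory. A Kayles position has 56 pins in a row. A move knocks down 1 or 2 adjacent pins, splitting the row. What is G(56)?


Kayles: a move removes 1 or 2 adjacent pins from a contiguous row.
Removing pins from a row of k leaves two independent rows (a, b) with a + b = k - 1 (one pin) or a + b = k - 2 (two pins); an end removal gives a = 0.
By Sprague-Grundy, G(k) = mex{ G(a) XOR G(b) } over all these splits. G(0) = 0.
G(1): splits (0,0):0^0=0 -> mex({0}) = 1
G(2): splits (0,1):0^1=1 (0,0):0^0=0 -> mex({0, 1}) = 2
G(3): splits (0,2):0^2=2 (1,1):1^1=0 (0,1):0^1=1 -> mex({0, 1, 2}) = 3
G(4): splits (0,3):0^3=3 (1,2):1^2=3 (0,2):0^2=2 (1,1):1^1=0 -> mex({0, 2, 3}) = 1
G(5): splits (0,4):0^1=1 (1,3):1^3=2 (2,2):2^2=0 (0,3):0^3=3 (1,2):1^2=3 -> mex({0, 1, 2, 3}) = 4
G(6) = mex({0, 1, 2, 4}) = 3
G(7) = mex({0, 1, 3, 4, 5}) = 2
G(8) = mex({0, 2, 3, 5, 6}) = 1
G(9) = mex({0, 1, 2, 3, 6, 7}) = 4
G(10) = mex({0, 1, 3, 4, 5, 7}) = 2
G(11) = mex({0, 1, 2, 3, 4, 5}) = 6
G(12) = mex({0, 1, 2, 3, 5, 6, 7}) = 4
G(13) = mex({0, 2, 3, 4, 6, 7}) = 1
G(14) = mex({0, 1, 4, 5, 6, 7}) = 2
G(15) = mex({0, 1, 2, 3, 4, 5, 6}) = 7
G(16) = mex({0, 2, 3, 5, 6, 7}) = 1
G(17) = mex({0, 1, 2, 3, 5, 6, 7}) = 4
G(18) = mex({0, 1, 2, 4, 5, 6}) = 3
G(19) = mex({0, 1, 3, 4, 5, 7}) = 2
G(20) = mex({0, 2, 3, 4, 5, 6, 7}) = 1
G(21) = mex({0, 1, 2, 3, 5, 6, 7}) = 4
G(22) = mex({0, 1, 2, 3, 4, 5, 7}) = 6
G(23) = mex({0, 1, 2, 3, 4, 5, 6}) = 7
G(24) = mex({0, 1, 2, 3, 5, 6, 7}) = 4
G(25) = mex({0, 2, 3, 4, 6, 7}) = 1
G(26) = mex({0, 1, 3, 4, 5, 6, 7}) = 2
G(27) = mex({0, 1, 2, 3, 4, 5, 6, 7}) = 8
G(28) = mex({0, 1, 2, 3, 4, 6, 7, 8}) = 5
G(29) = mex({0, 1, 2, 3, 5, 6, 7, 8, 9}) = 4
G(30) = mex({0, 1, 2, 3, 4, 5, 6, 9, 10}) = 7
G(31) = mex({0, 1, 3, 4, 5, 7, 10, 11}) = 2
G(32) = mex({0, 2, 3, 4, 5, 6, 7, 9, 11}) = 1
G(33) = mex({0, 1, 2, 3, 4, 5, 6, 7, 9, 12}) = 8
G(34) = mex({0, 1, 2, 3, 4, 5, 7, 8, 11, 12}) = 6
G(35) = mex({0, 1, 2, 3, 4, 5, 6, 8, 9, 10, 11}) = 7
G(36) = mex({0, 1, 2, 3, 5, 6, 7, 9, 10}) = 4
G(37) = mex({0, 2, 3, 4, 6, 7, 9, 10, 11, 12}) = 1
G(38) = mex({0, 1, 3, 4, 5, 6, 7, 9, 10, 11, 12}) = 2
G(39) = mex({0, 1, 2, 4, 5, 6, 7, 9, 10, 12, 14}) = 3
G(40) = mex({0, 2, 3, 4, 6, 7, 11, 12, 14}) = 1
G(41) = mex({0, 1, 2, 3, 5, 6, 7, 9, 10, 11, 12}) = 4
G(42) = mex({0, 1, 2, 3, 4, 5, 6, 9, 10}) = 7
G(43) = mex({0, 1, 3, 4, 5, 7, 9, 10, 12, 15}) = 2
G(44) = mex({0, 2, 3, 4, 5, 6, 7, 9, 10, 12, 15}) = 1
G(45) = mex({0, 1, 2, 3, 4, 5, 6, 7, 9, 10, 12, 14}) = 8
G(46) = mex({0, 1, 3, 4, 5, 7, 8, 11, 12, 14}) = 2
G(47) = mex({0, 1, 2, 3, 4, 5, 6, 8, 9, 10, 11, 12}) = 7
G(48) = mex({0, 1, 2, 3, 5, 6, 7, 9, 10}) = 4
G(49) = mex({0, 2, 3, 4, 6, 7, 9, 10, 11, 12, 15}) = 1
G(50) = mex({0, 1, 4, 5, 6, 7, 9, 11, 12, 14, 15}) = 2
G(51) = mex({0, 1, 2, 3, 4, 5, 6, 7, 9, 12, 14, 15}) = 8
G(52) = mex({0, 2, 3, 4, 5, 6, 7, 8, 11, 12, 15}) = 1
G(53) = mex({0, 1, 2, 3, 5, 6, 7, 8, 9, 10, 11, 12}) = 4
G(54) = mex({0, 1, 2, 3, 4, 5, 6, 9, 10}) = 7
G(55) = mex({0, 1, 3, 4, 5, 7, 9, 10, 11, 12}) = 2
G(56) = mex({0, 2, 3, 4, 5, 6, 7, 9, 10, 11, 12, 13, 14}) = 1
Therefore G(56) = 1.

1
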